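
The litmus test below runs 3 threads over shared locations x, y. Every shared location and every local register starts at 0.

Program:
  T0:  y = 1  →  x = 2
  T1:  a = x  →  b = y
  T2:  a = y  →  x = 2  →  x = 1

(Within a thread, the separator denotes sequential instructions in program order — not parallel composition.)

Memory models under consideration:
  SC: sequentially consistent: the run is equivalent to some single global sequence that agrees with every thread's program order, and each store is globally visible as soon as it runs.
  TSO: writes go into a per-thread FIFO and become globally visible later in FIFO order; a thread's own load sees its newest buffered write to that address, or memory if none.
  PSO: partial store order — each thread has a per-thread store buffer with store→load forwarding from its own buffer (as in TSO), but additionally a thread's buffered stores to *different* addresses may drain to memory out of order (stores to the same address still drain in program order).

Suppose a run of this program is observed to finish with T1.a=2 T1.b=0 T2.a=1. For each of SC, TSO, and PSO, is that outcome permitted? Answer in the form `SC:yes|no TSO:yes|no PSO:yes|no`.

SC:no TSO:no PSO:yes

outcome vector order: (T1.a,T1.b,T2.a)
[SC] allowed = {(0,0,0); (0,0,1); (0,1,0); (0,1,1); (1,0,0); (1,1,0); (1,1,1); (2,0,0); (2,1,0); (2,1,1)}
[TSO] allowed = {(0,0,0); (0,0,1); (0,1,0); (0,1,1); (1,0,0); (1,1,0); (1,1,1); (2,0,0); (2,1,0); (2,1,1)}
[PSO] allowed = {(0,0,0); (0,0,1); (0,1,0); (0,1,1); (1,0,0); (1,1,0); (1,1,1); (2,0,0); (2,0,1); (2,1,0); (2,1,1)}
target (2,0,1) ∈ {PSO}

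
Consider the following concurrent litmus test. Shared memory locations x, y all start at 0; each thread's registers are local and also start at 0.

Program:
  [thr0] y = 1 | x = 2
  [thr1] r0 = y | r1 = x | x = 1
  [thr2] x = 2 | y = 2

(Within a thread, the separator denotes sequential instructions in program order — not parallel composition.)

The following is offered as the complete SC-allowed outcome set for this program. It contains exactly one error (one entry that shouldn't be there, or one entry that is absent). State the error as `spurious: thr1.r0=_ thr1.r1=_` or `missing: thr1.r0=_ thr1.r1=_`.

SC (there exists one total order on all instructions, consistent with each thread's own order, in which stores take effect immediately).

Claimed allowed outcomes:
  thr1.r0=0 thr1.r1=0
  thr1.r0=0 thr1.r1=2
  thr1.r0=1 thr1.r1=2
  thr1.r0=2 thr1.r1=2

missing: thr1.r0=1 thr1.r1=0

outcome vector order: (thr1.r0,thr1.r1)
SC (5): <0 0>; <0 2>; <1 0>; <1 2>; <2 2>
SC∖claimed = {<1 0>}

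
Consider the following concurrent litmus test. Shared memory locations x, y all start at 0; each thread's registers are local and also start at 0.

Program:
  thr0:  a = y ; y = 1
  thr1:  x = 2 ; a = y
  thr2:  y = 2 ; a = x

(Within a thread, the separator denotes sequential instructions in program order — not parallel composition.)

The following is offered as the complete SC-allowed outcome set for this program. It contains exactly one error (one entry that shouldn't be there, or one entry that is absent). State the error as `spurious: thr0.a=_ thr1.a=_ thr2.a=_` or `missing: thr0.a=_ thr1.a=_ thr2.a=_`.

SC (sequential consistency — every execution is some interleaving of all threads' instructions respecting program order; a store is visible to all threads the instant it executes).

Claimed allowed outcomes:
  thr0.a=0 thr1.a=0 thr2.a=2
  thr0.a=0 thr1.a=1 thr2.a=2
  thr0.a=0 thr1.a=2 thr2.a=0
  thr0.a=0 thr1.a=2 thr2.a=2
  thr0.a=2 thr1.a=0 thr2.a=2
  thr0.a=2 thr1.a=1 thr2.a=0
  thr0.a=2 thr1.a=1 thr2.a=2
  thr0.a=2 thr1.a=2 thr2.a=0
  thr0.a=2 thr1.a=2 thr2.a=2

outcome vector order: (thr0.a,thr1.a,thr2.a)
under SC → 0/0/2 0/1/0 0/1/2 0/2/0 0/2/2 2/0/2 2/1/0 2/1/2 2/2/0 2/2/2
SC∖claimed = {0/1/0}

missing: thr0.a=0 thr1.a=1 thr2.a=0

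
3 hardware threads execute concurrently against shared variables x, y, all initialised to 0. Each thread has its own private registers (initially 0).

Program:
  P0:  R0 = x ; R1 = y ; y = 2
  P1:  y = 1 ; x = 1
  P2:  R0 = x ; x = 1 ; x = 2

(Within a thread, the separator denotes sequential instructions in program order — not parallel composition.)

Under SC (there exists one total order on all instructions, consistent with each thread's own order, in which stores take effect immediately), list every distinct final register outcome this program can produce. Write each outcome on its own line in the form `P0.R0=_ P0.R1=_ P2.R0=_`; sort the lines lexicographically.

outcome vector order: (P0.R0,P0.R1,P2.R0)
|SC outcomes| = 10

P0.R0=0 P0.R1=0 P2.R0=0
P0.R0=0 P0.R1=0 P2.R0=1
P0.R0=0 P0.R1=1 P2.R0=0
P0.R0=0 P0.R1=1 P2.R0=1
P0.R0=1 P0.R1=0 P2.R0=0
P0.R0=1 P0.R1=1 P2.R0=0
P0.R0=1 P0.R1=1 P2.R0=1
P0.R0=2 P0.R1=0 P2.R0=0
P0.R0=2 P0.R1=1 P2.R0=0
P0.R0=2 P0.R1=1 P2.R0=1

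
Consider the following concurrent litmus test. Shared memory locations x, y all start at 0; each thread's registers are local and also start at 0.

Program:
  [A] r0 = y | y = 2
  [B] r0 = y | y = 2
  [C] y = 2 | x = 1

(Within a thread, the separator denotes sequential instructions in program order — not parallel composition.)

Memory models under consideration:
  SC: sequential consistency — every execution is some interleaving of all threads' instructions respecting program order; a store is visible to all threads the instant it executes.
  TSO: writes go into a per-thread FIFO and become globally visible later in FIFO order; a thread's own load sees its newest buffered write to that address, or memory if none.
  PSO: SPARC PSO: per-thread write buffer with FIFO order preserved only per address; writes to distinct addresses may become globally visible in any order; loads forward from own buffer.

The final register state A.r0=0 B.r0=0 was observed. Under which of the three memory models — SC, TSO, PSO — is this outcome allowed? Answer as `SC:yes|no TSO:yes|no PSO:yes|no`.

outcome vector order: (A.r0,B.r0)
[SC] allowed = {(0,0); (0,2); (2,0); (2,2)}
[TSO] allowed = {(0,0); (0,2); (2,0); (2,2)}
[PSO] allowed = {(0,0); (0,2); (2,0); (2,2)}
target (0,0) ∈ {SC,TSO,PSO}

SC:yes TSO:yes PSO:yes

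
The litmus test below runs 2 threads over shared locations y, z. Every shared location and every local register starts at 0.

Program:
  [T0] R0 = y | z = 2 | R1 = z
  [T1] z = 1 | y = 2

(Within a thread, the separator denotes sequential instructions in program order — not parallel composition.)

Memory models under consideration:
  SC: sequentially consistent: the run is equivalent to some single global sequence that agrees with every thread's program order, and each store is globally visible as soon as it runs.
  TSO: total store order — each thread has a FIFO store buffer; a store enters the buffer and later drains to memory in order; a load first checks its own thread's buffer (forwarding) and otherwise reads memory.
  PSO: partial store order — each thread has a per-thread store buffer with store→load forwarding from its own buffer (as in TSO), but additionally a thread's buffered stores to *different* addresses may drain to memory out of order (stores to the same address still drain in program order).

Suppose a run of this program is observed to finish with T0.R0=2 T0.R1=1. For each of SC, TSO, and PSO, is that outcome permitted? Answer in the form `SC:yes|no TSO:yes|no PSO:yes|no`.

SC:no TSO:no PSO:yes

outcome vector order: (T0.R0,T0.R1)
SC: 3 outcomes — {(0,1) (0,2) (2,2)}
TSO: 3 outcomes — {(0,1) (0,2) (2,2)}
PSO: 4 outcomes — {(0,1) (0,2) (2,1) (2,2)}
target (2,1) ∈ {PSO}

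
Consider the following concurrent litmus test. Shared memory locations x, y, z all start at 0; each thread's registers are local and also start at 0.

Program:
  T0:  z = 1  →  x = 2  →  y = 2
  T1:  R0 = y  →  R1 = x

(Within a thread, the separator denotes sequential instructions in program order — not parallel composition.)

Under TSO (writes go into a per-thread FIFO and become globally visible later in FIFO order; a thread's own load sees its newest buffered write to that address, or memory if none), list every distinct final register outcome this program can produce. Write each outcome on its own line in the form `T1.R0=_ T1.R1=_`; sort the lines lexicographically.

outcome vector order: (T1.R0,T1.R1)
|TSO outcomes| = 3

T1.R0=0 T1.R1=0
T1.R0=0 T1.R1=2
T1.R0=2 T1.R1=2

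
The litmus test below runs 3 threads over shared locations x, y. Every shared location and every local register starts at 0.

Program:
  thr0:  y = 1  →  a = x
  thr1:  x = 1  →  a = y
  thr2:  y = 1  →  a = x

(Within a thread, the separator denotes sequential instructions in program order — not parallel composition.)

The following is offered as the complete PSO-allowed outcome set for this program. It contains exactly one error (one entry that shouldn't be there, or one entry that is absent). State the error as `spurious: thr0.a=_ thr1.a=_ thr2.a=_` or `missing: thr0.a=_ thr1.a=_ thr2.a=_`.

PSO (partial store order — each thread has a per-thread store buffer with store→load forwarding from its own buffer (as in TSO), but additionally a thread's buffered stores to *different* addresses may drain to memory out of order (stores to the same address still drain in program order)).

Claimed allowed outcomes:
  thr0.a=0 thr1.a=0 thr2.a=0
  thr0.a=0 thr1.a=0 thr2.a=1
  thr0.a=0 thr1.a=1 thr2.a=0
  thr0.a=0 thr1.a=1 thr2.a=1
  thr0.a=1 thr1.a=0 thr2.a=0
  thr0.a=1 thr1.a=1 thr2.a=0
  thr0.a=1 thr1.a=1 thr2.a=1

outcome vector order: (thr0.a,thr1.a,thr2.a)
PSO: 8 outcomes — {(0,0,0); (0,0,1); (0,1,0); (0,1,1); (1,0,0); (1,0,1); (1,1,0); (1,1,1)}
PSO∖claimed = {(1,0,1)}

missing: thr0.a=1 thr1.a=0 thr2.a=1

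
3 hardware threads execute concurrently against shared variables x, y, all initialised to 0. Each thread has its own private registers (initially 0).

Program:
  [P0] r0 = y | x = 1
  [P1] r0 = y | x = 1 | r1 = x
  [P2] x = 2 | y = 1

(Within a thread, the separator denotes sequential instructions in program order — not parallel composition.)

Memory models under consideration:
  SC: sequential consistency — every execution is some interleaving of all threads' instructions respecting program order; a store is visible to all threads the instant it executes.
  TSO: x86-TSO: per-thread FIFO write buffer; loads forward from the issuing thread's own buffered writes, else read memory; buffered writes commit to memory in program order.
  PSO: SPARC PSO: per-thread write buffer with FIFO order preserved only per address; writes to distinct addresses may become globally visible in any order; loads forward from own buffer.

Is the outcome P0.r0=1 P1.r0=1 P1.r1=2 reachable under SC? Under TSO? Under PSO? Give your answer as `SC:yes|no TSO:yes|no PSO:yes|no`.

SC:no TSO:no PSO:yes

outcome vector order: (P0.r0,P1.r0,P1.r1)
SC: 6 outcomes — {(0,0,1), (0,0,2), (0,1,1), (1,0,1), (1,0,2), (1,1,1)}
TSO: 6 outcomes — {(0,0,1), (0,0,2), (0,1,1), (1,0,1), (1,0,2), (1,1,1)}
PSO: 8 outcomes — {(0,0,1), (0,0,2), (0,1,1), (0,1,2), (1,0,1), (1,0,2), (1,1,1), (1,1,2)}
target (1,1,2) ∈ {PSO}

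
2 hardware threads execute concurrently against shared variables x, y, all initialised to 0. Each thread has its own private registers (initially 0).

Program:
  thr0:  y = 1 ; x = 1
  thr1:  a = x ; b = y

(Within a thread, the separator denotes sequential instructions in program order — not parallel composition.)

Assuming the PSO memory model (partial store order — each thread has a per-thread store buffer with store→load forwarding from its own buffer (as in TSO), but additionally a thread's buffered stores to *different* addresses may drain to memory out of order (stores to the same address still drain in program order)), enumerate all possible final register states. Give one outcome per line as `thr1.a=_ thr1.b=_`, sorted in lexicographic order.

outcome vector order: (thr1.a,thr1.b)
|PSO outcomes| = 4

thr1.a=0 thr1.b=0
thr1.a=0 thr1.b=1
thr1.a=1 thr1.b=0
thr1.a=1 thr1.b=1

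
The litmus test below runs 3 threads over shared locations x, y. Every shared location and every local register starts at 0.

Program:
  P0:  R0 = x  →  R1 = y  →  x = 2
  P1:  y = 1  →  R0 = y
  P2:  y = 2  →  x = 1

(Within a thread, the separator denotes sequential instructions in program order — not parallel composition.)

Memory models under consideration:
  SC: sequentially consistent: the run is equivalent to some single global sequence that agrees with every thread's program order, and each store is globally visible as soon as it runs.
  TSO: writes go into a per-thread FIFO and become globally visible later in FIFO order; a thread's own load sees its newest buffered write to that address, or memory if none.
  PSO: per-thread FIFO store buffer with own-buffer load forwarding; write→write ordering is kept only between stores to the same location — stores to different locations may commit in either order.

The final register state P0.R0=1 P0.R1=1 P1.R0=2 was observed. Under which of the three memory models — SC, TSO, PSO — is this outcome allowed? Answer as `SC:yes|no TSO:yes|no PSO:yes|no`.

SC:no TSO:no PSO:yes

outcome vector order: (P0.R0,P0.R1,P1.R0)
under SC → 001; 002; 011; 012; 021; 022; 111; 121; 122
under TSO → 001; 002; 011; 012; 021; 022; 111; 121; 122
under PSO → 001; 002; 011; 012; 021; 022; 101; 102; 111; 112; 121; 122
target 112 ∈ {PSO}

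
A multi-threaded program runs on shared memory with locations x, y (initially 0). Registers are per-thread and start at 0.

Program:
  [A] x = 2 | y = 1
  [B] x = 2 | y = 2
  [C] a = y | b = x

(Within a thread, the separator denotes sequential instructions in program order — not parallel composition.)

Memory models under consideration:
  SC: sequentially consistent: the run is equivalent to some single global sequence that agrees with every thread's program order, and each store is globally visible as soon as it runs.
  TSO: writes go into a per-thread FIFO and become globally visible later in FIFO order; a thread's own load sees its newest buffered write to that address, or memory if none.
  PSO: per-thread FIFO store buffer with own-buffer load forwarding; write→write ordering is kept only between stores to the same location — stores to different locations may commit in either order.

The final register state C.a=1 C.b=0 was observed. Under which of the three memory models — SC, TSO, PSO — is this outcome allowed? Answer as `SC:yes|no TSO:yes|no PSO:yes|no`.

SC:no TSO:no PSO:yes

outcome vector order: (C.a,C.b)
under SC → <0 0>; <0 2>; <1 2>; <2 2>
under TSO → <0 0>; <0 2>; <1 2>; <2 2>
under PSO → <0 0>; <0 2>; <1 0>; <1 2>; <2 0>; <2 2>
target <1 0> ∈ {PSO}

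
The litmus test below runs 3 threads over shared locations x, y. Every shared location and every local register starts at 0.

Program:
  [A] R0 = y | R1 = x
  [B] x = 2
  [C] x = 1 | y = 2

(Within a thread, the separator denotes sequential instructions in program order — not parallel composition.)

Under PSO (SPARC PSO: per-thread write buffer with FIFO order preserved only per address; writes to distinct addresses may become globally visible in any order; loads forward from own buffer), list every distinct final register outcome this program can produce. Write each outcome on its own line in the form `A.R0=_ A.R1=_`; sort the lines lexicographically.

outcome vector order: (A.R0,A.R1)
|PSO outcomes| = 6

A.R0=0 A.R1=0
A.R0=0 A.R1=1
A.R0=0 A.R1=2
A.R0=2 A.R1=0
A.R0=2 A.R1=1
A.R0=2 A.R1=2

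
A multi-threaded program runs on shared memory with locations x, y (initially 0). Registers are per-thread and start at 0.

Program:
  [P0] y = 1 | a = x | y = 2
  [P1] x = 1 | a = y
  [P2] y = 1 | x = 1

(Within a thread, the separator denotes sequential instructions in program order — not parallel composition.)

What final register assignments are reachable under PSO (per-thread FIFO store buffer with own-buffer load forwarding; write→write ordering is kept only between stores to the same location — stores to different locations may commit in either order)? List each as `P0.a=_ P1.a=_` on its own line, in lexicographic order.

P0.a=0 P1.a=0
P0.a=0 P1.a=1
P0.a=0 P1.a=2
P0.a=1 P1.a=0
P0.a=1 P1.a=1
P0.a=1 P1.a=2

outcome vector order: (P0.a,P1.a)
|PSO outcomes| = 6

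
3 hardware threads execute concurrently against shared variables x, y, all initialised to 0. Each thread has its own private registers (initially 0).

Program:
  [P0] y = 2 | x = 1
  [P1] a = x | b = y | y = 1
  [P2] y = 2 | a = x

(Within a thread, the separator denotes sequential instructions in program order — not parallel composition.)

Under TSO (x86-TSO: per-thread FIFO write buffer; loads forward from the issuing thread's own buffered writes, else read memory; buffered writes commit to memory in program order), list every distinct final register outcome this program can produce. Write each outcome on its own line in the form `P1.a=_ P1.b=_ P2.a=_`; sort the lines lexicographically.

outcome vector order: (P1.a,P1.b,P2.a)
|TSO outcomes| = 6

P1.a=0 P1.b=0 P2.a=0
P1.a=0 P1.b=0 P2.a=1
P1.a=0 P1.b=2 P2.a=0
P1.a=0 P1.b=2 P2.a=1
P1.a=1 P1.b=2 P2.a=0
P1.a=1 P1.b=2 P2.a=1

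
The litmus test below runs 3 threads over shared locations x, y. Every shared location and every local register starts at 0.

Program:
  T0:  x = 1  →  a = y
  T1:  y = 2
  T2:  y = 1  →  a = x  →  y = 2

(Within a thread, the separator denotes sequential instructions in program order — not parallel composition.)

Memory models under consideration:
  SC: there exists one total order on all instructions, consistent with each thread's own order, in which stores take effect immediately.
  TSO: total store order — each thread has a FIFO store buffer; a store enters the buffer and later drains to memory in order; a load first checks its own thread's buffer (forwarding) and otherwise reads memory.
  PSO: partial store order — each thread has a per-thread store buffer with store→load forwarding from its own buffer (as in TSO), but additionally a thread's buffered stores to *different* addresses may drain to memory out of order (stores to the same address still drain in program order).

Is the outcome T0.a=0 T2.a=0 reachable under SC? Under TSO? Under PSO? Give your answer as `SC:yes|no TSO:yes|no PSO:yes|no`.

SC:no TSO:yes PSO:yes

outcome vector order: (T0.a,T2.a)
under SC → <0 1> <1 0> <1 1> <2 0> <2 1>
under TSO → <0 0> <0 1> <1 0> <1 1> <2 0> <2 1>
under PSO → <0 0> <0 1> <1 0> <1 1> <2 0> <2 1>
target <0 0> ∈ {TSO,PSO}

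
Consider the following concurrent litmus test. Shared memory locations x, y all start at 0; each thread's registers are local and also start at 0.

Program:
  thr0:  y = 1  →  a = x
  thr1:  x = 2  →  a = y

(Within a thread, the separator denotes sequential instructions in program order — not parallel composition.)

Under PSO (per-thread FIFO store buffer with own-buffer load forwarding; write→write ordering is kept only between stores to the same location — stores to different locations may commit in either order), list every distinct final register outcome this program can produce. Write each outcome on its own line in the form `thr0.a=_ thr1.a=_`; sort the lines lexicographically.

thr0.a=0 thr1.a=0
thr0.a=0 thr1.a=1
thr0.a=2 thr1.a=0
thr0.a=2 thr1.a=1

outcome vector order: (thr0.a,thr1.a)
|PSO outcomes| = 4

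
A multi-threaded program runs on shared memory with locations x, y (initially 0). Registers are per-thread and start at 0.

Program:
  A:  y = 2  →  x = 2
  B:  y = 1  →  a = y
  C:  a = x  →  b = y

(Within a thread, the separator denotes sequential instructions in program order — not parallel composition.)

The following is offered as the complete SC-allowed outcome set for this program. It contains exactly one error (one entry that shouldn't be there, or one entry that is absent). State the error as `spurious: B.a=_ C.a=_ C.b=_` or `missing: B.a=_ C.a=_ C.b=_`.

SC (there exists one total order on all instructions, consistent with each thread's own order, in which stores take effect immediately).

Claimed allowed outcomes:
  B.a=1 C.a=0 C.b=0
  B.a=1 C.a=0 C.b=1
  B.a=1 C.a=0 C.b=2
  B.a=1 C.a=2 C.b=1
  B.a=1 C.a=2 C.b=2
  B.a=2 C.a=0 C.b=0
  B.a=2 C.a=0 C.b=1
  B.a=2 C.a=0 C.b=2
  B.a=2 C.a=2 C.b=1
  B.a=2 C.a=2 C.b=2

outcome vector order: (B.a,C.a,C.b)
[SC] allowed = {<1 0 0>; <1 0 1>; <1 0 2>; <1 2 1>; <1 2 2>; <2 0 0>; <2 0 1>; <2 0 2>; <2 2 2>}
claimed∖SC = {<2 2 1>}

spurious: B.a=2 C.a=2 C.b=1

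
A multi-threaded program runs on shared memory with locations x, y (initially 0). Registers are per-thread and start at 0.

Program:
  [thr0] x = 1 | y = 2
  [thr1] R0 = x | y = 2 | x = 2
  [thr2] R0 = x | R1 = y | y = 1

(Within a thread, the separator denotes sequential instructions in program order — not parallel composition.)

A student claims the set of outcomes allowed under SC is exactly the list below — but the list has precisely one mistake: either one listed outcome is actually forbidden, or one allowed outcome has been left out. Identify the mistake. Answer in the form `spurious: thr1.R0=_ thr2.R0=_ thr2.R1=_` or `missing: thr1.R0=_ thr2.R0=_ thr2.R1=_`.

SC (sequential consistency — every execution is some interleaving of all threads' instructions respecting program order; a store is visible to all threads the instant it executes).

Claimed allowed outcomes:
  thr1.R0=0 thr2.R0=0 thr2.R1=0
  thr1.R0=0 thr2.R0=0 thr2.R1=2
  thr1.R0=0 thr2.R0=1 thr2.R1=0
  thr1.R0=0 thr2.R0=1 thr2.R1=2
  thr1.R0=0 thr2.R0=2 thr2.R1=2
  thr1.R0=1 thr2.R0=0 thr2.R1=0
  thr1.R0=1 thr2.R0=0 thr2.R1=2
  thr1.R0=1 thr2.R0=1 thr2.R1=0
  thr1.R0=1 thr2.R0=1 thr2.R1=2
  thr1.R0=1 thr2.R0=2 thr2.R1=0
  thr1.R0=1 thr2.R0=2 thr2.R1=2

outcome vector order: (thr1.R0,thr2.R0,thr2.R1)
under SC → <0 0 0> <0 0 2> <0 1 0> <0 1 2> <0 2 2> <1 0 0> <1 0 2> <1 1 0> <1 1 2> <1 2 2>
claimed∖SC = {<1 2 0>}

spurious: thr1.R0=1 thr2.R0=2 thr2.R1=0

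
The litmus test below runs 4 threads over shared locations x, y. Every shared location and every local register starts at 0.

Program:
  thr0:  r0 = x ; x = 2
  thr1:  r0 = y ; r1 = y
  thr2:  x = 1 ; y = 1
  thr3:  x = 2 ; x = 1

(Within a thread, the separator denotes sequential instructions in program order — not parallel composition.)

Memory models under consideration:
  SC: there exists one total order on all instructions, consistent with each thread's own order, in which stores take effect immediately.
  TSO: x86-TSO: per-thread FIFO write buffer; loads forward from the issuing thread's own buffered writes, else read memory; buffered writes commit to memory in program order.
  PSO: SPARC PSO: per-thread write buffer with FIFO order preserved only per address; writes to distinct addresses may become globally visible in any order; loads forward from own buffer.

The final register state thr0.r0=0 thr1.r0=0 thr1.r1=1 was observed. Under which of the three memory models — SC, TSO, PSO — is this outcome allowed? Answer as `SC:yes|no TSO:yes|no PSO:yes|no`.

SC:yes TSO:yes PSO:yes

outcome vector order: (thr0.r0,thr1.r0,thr1.r1)
[SC] allowed = {0/0/0; 0/0/1; 0/1/1; 1/0/0; 1/0/1; 1/1/1; 2/0/0; 2/0/1; 2/1/1}
[TSO] allowed = {0/0/0; 0/0/1; 0/1/1; 1/0/0; 1/0/1; 1/1/1; 2/0/0; 2/0/1; 2/1/1}
[PSO] allowed = {0/0/0; 0/0/1; 0/1/1; 1/0/0; 1/0/1; 1/1/1; 2/0/0; 2/0/1; 2/1/1}
target 0/0/1 ∈ {SC,TSO,PSO}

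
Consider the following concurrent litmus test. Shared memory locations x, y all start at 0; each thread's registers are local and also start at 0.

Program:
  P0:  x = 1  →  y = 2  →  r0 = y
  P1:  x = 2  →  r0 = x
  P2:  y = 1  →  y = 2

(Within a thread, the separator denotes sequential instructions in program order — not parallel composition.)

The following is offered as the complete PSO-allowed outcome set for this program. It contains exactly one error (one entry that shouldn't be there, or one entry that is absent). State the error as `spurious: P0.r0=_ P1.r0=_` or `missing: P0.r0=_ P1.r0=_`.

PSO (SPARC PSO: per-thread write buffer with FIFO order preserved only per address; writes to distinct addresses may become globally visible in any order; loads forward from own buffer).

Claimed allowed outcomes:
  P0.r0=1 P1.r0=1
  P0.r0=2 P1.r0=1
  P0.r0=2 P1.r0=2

outcome vector order: (P0.r0,P1.r0)
under PSO → 11, 12, 21, 22
PSO∖claimed = {12}

missing: P0.r0=1 P1.r0=2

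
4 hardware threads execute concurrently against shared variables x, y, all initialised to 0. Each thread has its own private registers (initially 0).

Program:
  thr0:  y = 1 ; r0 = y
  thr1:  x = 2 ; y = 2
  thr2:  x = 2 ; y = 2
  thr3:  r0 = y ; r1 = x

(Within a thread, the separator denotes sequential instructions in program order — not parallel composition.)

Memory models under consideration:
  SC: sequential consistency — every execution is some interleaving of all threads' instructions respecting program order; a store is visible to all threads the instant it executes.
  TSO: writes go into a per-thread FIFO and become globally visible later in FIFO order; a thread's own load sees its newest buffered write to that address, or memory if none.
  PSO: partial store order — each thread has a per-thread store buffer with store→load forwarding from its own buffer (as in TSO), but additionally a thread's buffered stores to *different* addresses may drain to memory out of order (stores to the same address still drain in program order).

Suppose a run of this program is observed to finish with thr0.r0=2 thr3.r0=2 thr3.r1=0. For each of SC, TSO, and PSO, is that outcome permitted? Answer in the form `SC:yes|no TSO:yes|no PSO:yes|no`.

SC:no TSO:no PSO:yes

outcome vector order: (thr0.r0,thr3.r0,thr3.r1)
SC: 10 outcomes — {<1 0 0>; <1 0 2>; <1 1 0>; <1 1 2>; <1 2 2>; <2 0 0>; <2 0 2>; <2 1 0>; <2 1 2>; <2 2 2>}
TSO: 10 outcomes — {<1 0 0>; <1 0 2>; <1 1 0>; <1 1 2>; <1 2 2>; <2 0 0>; <2 0 2>; <2 1 0>; <2 1 2>; <2 2 2>}
PSO: 12 outcomes — {<1 0 0>; <1 0 2>; <1 1 0>; <1 1 2>; <1 2 0>; <1 2 2>; <2 0 0>; <2 0 2>; <2 1 0>; <2 1 2>; <2 2 0>; <2 2 2>}
target <2 2 0> ∈ {PSO}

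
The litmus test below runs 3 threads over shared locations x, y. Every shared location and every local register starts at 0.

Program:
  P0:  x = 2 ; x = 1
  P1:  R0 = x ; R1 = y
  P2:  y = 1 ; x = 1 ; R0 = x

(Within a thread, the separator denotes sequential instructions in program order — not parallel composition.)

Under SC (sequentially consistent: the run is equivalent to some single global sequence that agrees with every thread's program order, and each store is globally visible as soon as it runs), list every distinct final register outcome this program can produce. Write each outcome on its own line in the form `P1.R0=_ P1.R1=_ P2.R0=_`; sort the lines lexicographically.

P1.R0=0 P1.R1=0 P2.R0=1
P1.R0=0 P1.R1=0 P2.R0=2
P1.R0=0 P1.R1=1 P2.R0=1
P1.R0=0 P1.R1=1 P2.R0=2
P1.R0=1 P1.R1=0 P2.R0=1
P1.R0=1 P1.R1=1 P2.R0=1
P1.R0=1 P1.R1=1 P2.R0=2
P1.R0=2 P1.R1=0 P2.R0=1
P1.R0=2 P1.R1=1 P2.R0=1
P1.R0=2 P1.R1=1 P2.R0=2

outcome vector order: (P1.R0,P1.R1,P2.R0)
|SC outcomes| = 10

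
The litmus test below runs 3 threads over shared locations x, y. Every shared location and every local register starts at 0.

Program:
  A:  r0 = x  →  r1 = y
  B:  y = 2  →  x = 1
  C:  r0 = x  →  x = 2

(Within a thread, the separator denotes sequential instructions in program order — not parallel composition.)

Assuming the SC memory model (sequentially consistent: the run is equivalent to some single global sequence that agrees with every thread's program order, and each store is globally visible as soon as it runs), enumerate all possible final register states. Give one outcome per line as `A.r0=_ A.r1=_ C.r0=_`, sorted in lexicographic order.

A.r0=0 A.r1=0 C.r0=0
A.r0=0 A.r1=0 C.r0=1
A.r0=0 A.r1=2 C.r0=0
A.r0=0 A.r1=2 C.r0=1
A.r0=1 A.r1=2 C.r0=0
A.r0=1 A.r1=2 C.r0=1
A.r0=2 A.r1=0 C.r0=0
A.r0=2 A.r1=2 C.r0=0
A.r0=2 A.r1=2 C.r0=1

outcome vector order: (A.r0,A.r1,C.r0)
|SC outcomes| = 9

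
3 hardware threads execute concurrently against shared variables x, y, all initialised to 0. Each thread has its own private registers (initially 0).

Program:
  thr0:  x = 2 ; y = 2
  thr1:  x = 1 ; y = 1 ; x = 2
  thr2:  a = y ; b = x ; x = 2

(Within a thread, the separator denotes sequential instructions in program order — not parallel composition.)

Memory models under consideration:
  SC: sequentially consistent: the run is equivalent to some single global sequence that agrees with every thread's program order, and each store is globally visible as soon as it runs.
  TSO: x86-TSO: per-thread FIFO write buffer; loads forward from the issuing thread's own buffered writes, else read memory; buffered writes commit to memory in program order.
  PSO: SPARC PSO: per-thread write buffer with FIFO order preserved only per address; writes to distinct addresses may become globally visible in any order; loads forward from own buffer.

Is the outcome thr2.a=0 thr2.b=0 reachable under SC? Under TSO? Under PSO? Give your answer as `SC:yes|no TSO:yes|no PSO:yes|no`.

SC:yes TSO:yes PSO:yes

outcome vector order: (thr2.a,thr2.b)
[SC] allowed = {(0,0); (0,1); (0,2); (1,1); (1,2); (2,1); (2,2)}
[TSO] allowed = {(0,0); (0,1); (0,2); (1,1); (1,2); (2,1); (2,2)}
[PSO] allowed = {(0,0); (0,1); (0,2); (1,0); (1,1); (1,2); (2,0); (2,1); (2,2)}
target (0,0) ∈ {SC,TSO,PSO}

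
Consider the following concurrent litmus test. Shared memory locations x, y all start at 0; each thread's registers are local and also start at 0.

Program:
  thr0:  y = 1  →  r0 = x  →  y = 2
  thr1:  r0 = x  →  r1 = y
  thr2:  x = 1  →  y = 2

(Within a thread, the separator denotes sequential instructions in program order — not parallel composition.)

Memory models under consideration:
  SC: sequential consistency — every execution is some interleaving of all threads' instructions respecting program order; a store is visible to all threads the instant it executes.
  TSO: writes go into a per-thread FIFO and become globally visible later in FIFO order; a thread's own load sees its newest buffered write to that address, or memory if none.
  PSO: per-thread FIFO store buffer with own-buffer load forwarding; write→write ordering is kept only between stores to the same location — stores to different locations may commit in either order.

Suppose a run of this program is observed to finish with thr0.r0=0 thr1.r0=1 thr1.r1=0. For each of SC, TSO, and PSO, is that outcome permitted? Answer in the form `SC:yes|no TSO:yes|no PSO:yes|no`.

SC:no TSO:yes PSO:yes

outcome vector order: (thr0.r0,thr1.r0,thr1.r1)
SC (11): 0/0/0; 0/0/1; 0/0/2; 0/1/1; 0/1/2; 1/0/0; 1/0/1; 1/0/2; 1/1/0; 1/1/1; 1/1/2
TSO (12): 0/0/0; 0/0/1; 0/0/2; 0/1/0; 0/1/1; 0/1/2; 1/0/0; 1/0/1; 1/0/2; 1/1/0; 1/1/1; 1/1/2
PSO (12): 0/0/0; 0/0/1; 0/0/2; 0/1/0; 0/1/1; 0/1/2; 1/0/0; 1/0/1; 1/0/2; 1/1/0; 1/1/1; 1/1/2
target 0/1/0 ∈ {TSO,PSO}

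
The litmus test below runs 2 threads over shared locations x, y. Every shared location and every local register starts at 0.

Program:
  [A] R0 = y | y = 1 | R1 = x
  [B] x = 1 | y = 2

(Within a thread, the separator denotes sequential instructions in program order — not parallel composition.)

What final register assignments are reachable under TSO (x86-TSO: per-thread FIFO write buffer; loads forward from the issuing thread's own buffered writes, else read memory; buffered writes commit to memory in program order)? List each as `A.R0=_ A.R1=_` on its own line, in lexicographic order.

outcome vector order: (A.R0,A.R1)
|TSO outcomes| = 3

A.R0=0 A.R1=0
A.R0=0 A.R1=1
A.R0=2 A.R1=1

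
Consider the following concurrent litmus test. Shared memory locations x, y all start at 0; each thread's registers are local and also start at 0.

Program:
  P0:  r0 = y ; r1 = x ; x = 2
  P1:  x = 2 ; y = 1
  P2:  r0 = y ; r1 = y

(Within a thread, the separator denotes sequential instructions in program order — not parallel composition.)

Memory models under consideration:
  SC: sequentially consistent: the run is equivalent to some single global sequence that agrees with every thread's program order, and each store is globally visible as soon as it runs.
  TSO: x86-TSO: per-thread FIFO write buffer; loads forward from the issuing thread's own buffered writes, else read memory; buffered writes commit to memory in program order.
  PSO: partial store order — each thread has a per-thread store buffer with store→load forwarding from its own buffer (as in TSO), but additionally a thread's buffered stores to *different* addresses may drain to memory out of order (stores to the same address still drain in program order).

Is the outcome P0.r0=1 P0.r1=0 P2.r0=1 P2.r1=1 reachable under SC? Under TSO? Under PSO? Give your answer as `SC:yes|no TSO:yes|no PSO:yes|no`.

outcome vector order: (P0.r0,P0.r1,P2.r0,P2.r1)
SC (9): 0/0/0/0 0/0/0/1 0/0/1/1 0/2/0/0 0/2/0/1 0/2/1/1 1/2/0/0 1/2/0/1 1/2/1/1
TSO (9): 0/0/0/0 0/0/0/1 0/0/1/1 0/2/0/0 0/2/0/1 0/2/1/1 1/2/0/0 1/2/0/1 1/2/1/1
PSO (12): 0/0/0/0 0/0/0/1 0/0/1/1 0/2/0/0 0/2/0/1 0/2/1/1 1/0/0/0 1/0/0/1 1/0/1/1 1/2/0/0 1/2/0/1 1/2/1/1
target 1/0/1/1 ∈ {PSO}

SC:no TSO:no PSO:yes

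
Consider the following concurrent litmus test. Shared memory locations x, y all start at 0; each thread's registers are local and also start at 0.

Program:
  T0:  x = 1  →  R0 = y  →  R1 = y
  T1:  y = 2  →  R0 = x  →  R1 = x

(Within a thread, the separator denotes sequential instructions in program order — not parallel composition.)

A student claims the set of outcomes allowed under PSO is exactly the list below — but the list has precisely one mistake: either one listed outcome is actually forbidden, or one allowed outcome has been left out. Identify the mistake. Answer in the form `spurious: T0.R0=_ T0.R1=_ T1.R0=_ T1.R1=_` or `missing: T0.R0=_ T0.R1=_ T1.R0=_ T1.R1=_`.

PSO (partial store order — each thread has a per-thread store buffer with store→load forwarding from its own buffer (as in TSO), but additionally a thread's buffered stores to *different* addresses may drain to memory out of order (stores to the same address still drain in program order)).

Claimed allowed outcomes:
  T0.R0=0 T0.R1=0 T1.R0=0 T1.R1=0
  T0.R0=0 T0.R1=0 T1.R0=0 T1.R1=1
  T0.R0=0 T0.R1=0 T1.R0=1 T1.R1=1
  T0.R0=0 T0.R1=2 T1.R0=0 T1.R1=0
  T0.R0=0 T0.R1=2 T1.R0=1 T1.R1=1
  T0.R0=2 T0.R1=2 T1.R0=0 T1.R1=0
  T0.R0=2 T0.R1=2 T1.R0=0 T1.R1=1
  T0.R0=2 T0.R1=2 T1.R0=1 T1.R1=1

outcome vector order: (T0.R0,T0.R1,T1.R0,T1.R1)
[PSO] allowed = {(0,0,0,0); (0,0,0,1); (0,0,1,1); (0,2,0,0); (0,2,0,1); (0,2,1,1); (2,2,0,0); (2,2,0,1); (2,2,1,1)}
PSO∖claimed = {(0,2,0,1)}

missing: T0.R0=0 T0.R1=2 T1.R0=0 T1.R1=1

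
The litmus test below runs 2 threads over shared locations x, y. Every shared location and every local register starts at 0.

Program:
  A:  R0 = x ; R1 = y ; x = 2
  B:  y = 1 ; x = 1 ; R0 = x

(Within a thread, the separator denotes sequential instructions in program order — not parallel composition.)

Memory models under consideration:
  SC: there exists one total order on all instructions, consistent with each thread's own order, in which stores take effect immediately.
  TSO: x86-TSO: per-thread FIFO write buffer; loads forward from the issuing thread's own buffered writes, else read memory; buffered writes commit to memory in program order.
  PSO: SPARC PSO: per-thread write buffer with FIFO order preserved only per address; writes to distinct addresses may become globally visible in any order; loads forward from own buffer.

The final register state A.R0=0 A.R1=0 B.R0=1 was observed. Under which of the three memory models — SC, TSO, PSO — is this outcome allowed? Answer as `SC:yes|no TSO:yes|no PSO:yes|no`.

outcome vector order: (A.R0,A.R1,B.R0)
[SC] allowed = {(0,0,1); (0,0,2); (0,1,1); (0,1,2); (1,1,1); (1,1,2)}
[TSO] allowed = {(0,0,1); (0,0,2); (0,1,1); (0,1,2); (1,1,1); (1,1,2)}
[PSO] allowed = {(0,0,1); (0,0,2); (0,1,1); (0,1,2); (1,0,1); (1,0,2); (1,1,1); (1,1,2)}
target (0,0,1) ∈ {SC,TSO,PSO}

SC:yes TSO:yes PSO:yes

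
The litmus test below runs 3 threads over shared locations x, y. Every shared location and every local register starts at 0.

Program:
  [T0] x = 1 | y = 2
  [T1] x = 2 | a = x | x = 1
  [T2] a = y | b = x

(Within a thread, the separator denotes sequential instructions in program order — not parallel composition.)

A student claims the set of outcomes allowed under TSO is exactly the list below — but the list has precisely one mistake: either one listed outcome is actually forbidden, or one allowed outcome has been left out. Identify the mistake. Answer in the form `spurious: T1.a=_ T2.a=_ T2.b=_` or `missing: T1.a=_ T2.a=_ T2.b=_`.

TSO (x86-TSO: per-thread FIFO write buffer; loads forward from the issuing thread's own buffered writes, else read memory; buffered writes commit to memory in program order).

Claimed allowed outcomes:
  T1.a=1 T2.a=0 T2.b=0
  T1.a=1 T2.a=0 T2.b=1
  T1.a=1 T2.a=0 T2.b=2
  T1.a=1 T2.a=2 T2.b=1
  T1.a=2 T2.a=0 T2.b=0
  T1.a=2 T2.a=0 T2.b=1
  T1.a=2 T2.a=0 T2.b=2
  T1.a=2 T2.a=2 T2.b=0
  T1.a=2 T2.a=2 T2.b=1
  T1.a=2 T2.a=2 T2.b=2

outcome vector order: (T1.a,T2.a,T2.b)
[TSO] allowed = {<1 0 0> <1 0 1> <1 0 2> <1 2 1> <2 0 0> <2 0 1> <2 0 2> <2 2 1> <2 2 2>}
claimed∖TSO = {<2 2 0>}

spurious: T1.a=2 T2.a=2 T2.b=0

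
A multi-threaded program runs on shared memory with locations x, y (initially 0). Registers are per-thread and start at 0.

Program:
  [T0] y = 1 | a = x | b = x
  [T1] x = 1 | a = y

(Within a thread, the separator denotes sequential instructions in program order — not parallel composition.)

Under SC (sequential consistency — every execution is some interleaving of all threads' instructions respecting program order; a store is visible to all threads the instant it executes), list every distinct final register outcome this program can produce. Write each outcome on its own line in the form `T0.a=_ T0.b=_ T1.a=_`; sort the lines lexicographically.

T0.a=0 T0.b=0 T1.a=1
T0.a=0 T0.b=1 T1.a=1
T0.a=1 T0.b=1 T1.a=0
T0.a=1 T0.b=1 T1.a=1

outcome vector order: (T0.a,T0.b,T1.a)
|SC outcomes| = 4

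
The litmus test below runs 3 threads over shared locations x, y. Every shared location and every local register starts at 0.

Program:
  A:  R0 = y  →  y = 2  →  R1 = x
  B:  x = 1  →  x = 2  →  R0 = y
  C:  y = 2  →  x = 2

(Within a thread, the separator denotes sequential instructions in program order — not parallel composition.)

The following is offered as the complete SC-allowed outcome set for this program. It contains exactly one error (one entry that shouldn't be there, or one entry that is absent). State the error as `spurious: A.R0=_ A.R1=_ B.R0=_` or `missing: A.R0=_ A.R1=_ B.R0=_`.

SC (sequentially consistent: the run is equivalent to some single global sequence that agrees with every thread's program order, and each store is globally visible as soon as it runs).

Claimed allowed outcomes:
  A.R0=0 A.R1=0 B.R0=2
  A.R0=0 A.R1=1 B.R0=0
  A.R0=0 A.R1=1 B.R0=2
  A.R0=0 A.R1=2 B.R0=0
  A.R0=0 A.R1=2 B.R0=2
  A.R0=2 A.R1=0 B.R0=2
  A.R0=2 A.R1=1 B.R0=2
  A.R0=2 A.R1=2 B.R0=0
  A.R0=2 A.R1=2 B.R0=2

outcome vector order: (A.R0,A.R1,B.R0)
SC (8): (0,0,2) (0,1,2) (0,2,0) (0,2,2) (2,0,2) (2,1,2) (2,2,0) (2,2,2)
claimed∖SC = {(0,1,0)}

spurious: A.R0=0 A.R1=1 B.R0=0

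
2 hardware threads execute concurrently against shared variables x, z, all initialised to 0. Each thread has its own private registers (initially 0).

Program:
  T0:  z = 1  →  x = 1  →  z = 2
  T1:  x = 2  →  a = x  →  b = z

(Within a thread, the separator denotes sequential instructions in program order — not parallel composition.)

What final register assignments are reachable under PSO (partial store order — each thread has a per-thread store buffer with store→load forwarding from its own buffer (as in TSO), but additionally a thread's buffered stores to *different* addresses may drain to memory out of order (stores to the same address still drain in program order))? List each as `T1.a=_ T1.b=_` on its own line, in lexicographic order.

T1.a=1 T1.b=0
T1.a=1 T1.b=1
T1.a=1 T1.b=2
T1.a=2 T1.b=0
T1.a=2 T1.b=1
T1.a=2 T1.b=2

outcome vector order: (T1.a,T1.b)
|PSO outcomes| = 6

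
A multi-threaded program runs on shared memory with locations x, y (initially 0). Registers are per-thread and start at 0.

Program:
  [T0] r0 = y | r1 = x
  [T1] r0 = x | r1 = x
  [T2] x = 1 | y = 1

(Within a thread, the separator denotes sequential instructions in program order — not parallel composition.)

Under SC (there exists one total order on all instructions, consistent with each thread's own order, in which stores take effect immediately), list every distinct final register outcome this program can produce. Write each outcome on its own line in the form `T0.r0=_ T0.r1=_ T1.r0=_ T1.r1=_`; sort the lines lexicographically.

T0.r0=0 T0.r1=0 T1.r0=0 T1.r1=0
T0.r0=0 T0.r1=0 T1.r0=0 T1.r1=1
T0.r0=0 T0.r1=0 T1.r0=1 T1.r1=1
T0.r0=0 T0.r1=1 T1.r0=0 T1.r1=0
T0.r0=0 T0.r1=1 T1.r0=0 T1.r1=1
T0.r0=0 T0.r1=1 T1.r0=1 T1.r1=1
T0.r0=1 T0.r1=1 T1.r0=0 T1.r1=0
T0.r0=1 T0.r1=1 T1.r0=0 T1.r1=1
T0.r0=1 T0.r1=1 T1.r0=1 T1.r1=1

outcome vector order: (T0.r0,T0.r1,T1.r0,T1.r1)
|SC outcomes| = 9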